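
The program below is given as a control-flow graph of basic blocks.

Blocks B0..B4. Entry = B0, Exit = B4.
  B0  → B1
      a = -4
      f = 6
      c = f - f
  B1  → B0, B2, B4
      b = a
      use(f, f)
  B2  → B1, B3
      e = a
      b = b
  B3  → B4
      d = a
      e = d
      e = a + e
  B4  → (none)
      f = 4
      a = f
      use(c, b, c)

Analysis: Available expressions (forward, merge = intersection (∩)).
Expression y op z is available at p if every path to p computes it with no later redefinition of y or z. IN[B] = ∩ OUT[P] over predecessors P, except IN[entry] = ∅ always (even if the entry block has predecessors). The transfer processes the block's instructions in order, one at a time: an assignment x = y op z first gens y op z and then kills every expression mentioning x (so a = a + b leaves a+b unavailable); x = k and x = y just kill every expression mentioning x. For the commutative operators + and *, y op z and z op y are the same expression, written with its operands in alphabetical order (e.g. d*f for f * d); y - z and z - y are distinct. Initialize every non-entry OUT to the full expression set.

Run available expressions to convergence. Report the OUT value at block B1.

Converged values:
  B0:  IN={}  OUT={f-f}
  B1:  IN={f-f}  OUT={f-f}
  B2:  IN={f-f}  OUT={f-f}
  B3:  IN={f-f}  OUT={f-f}
  B4:  IN={f-f}  OUT={}

Merge at B1: IN[B1] = OUT[B0] ∩ OUT[B2] = {f-f}
Applying B1's transfer function to that IN value gives OUT[B1] (row B1 above).

Answer: {f-f}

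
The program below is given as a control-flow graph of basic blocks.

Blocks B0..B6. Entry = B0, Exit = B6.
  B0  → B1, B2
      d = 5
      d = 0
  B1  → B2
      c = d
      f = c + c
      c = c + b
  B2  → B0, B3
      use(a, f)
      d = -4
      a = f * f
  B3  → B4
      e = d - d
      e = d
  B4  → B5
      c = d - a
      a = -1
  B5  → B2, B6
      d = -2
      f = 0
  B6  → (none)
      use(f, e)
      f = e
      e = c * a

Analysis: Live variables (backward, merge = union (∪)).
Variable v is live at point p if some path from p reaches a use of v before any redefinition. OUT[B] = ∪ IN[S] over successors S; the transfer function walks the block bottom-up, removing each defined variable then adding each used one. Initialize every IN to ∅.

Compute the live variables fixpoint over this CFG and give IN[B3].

Answer: {a, b, d}

Derivation:
Converged values:
  B0:  IN={a, b, f}  OUT={a, b, d, f}
  B1:  IN={a, b, d}  OUT={a, b, f}
  B2:  IN={a, b, f}  OUT={a, b, d, f}
  B3:  IN={a, b, d}  OUT={a, b, d, e}
  B4:  IN={a, b, d, e}  OUT={a, b, c, e}
  B5:  IN={a, b, c, e}  OUT={a, b, c, e, f}
  B6:  IN={a, c, e, f}  OUT={}

Merge at B3: OUT[B3] = IN[B4] = {a, b, d, e}
Applying B3's transfer function to that OUT value gives IN[B3] (row B3 above).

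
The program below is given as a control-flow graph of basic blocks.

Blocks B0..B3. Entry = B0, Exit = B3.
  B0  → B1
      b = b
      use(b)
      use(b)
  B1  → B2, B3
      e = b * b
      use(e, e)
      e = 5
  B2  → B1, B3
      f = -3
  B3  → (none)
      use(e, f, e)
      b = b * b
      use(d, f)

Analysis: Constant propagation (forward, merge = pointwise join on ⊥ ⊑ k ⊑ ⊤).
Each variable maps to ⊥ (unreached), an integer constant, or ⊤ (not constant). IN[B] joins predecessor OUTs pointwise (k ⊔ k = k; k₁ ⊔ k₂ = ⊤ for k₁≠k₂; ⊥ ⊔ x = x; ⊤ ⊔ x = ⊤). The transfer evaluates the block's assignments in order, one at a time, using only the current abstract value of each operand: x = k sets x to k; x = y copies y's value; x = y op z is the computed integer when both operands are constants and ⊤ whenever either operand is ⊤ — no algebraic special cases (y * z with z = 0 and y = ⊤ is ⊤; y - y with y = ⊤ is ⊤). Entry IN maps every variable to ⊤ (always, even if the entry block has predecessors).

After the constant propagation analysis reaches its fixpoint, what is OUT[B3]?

Answer: {a: ⊤, b: ⊤, c: ⊤, d: ⊤, e: 5, f: ⊤}

Trace:
Per-block solution:
  B0: | IN=(all ⊤) | OUT=(all ⊤)
  B1: | IN=(all ⊤) | OUT={e:5; rest ⊤}
  B2: | IN={e:5; rest ⊤} | OUT={e:5, f:-3; rest ⊤}
  B3: | IN={e:5; rest ⊤} | OUT={e:5; rest ⊤}

Merge at B3: IN[B3] = OUT[B1] ⊔ OUT[B2] = {a: ⊤, b: ⊤, c: ⊤, d: ⊤, e: 5, f: ⊤}
Applying B3's transfer function to that IN value gives OUT[B3] (row B3 above).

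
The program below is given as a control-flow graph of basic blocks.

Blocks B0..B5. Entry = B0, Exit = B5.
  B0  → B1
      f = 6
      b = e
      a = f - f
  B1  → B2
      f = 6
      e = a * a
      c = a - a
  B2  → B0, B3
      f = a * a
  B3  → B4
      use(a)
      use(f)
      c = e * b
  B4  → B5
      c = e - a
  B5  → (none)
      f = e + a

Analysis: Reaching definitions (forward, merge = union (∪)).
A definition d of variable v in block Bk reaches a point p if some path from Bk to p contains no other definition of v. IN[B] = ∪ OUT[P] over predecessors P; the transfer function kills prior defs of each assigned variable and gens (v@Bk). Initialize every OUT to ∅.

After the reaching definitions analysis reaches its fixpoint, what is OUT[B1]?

Per-block solution:
  B0:   IN={a@B0, b@B0, c@B1, e@B1, f@B2}   OUT={a@B0, b@B0, c@B1, e@B1, f@B0}
  B1:   IN={a@B0, b@B0, c@B1, e@B1, f@B0}   OUT={a@B0, b@B0, c@B1, e@B1, f@B1}
  B2:   IN={a@B0, b@B0, c@B1, e@B1, f@B1}   OUT={a@B0, b@B0, c@B1, e@B1, f@B2}
  B3:   IN={a@B0, b@B0, c@B1, e@B1, f@B2}   OUT={a@B0, b@B0, c@B3, e@B1, f@B2}
  B4:   IN={a@B0, b@B0, c@B3, e@B1, f@B2}   OUT={a@B0, b@B0, c@B4, e@B1, f@B2}
  B5:   IN={a@B0, b@B0, c@B4, e@B1, f@B2}   OUT={a@B0, b@B0, c@B4, e@B1, f@B5}

Merge at B1: IN[B1] = OUT[B0] = {a@B0, b@B0, c@B1, e@B1, f@B0}
Applying B1's transfer function to that IN value gives OUT[B1] (row B1 above).

Answer: {a@B0, b@B0, c@B1, e@B1, f@B1}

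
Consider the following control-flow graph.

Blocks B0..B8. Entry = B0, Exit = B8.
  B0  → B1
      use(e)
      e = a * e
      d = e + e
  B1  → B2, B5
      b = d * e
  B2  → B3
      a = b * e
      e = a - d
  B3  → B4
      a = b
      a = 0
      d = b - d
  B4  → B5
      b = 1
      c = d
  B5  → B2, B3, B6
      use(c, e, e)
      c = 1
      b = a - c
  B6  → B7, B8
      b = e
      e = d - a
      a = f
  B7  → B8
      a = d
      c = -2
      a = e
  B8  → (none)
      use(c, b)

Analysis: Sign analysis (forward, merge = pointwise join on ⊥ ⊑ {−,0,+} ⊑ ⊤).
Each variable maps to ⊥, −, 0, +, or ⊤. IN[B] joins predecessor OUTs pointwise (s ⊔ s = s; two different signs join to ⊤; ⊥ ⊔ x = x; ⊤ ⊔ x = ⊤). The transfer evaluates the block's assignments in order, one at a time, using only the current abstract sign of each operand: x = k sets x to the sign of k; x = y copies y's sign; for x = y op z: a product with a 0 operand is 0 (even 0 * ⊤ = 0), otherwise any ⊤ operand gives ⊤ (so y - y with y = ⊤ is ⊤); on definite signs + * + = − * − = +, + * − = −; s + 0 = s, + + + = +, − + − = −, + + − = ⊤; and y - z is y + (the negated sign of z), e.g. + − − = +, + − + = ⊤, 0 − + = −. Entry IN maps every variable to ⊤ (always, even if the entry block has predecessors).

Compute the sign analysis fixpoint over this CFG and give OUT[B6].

Per-block solution:
  B0:   IN=(all ⊤)   OUT=(all ⊤)
  B1:   IN=(all ⊤)   OUT=(all ⊤)
  B2:   IN=(all ⊤)   OUT=(all ⊤)
  B3:   IN=(all ⊤)   OUT={a:0; rest ⊤}
  B4:   IN={a:0; rest ⊤}   OUT={a:0, b:+; rest ⊤}
  B5:   IN=(all ⊤)   OUT={c:+; rest ⊤}
  B6:   IN={c:+; rest ⊤}   OUT={c:+; rest ⊤}
  B7:   IN={c:+; rest ⊤}   OUT={c:-; rest ⊤}
  B8:   IN=(all ⊤)   OUT=(all ⊤)

Merge at B6: IN[B6] = OUT[B5] = {a: ⊤, b: ⊤, c: +, d: ⊤, e: ⊤, f: ⊤}
Applying B6's transfer function to that IN value gives OUT[B6] (row B6 above).

Answer: {a: ⊤, b: ⊤, c: +, d: ⊤, e: ⊤, f: ⊤}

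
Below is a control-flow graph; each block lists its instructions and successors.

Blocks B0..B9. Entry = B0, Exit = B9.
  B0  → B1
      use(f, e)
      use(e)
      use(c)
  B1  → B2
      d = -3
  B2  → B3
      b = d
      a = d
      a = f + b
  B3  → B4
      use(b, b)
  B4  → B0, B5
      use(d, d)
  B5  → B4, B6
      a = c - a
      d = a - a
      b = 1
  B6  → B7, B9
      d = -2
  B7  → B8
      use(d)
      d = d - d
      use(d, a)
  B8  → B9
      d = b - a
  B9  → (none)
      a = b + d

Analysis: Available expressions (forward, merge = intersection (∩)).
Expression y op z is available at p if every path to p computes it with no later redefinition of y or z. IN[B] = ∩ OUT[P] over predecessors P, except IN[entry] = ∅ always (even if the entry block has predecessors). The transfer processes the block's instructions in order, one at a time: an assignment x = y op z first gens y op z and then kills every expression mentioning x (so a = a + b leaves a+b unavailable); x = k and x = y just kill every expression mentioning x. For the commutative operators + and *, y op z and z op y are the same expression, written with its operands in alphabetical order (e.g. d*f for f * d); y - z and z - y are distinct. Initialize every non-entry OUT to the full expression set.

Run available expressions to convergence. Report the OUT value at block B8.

Answer: {a-a, b-a}

Derivation:
Per-block solution:
  B0: | IN={} | OUT={}
  B1: | IN={} | OUT={}
  B2: | IN={} | OUT={b+f}
  B3: | IN={b+f} | OUT={b+f}
  B4: | IN={} | OUT={}
  B5: | IN={} | OUT={a-a}
  B6: | IN={a-a} | OUT={a-a}
  B7: | IN={a-a} | OUT={a-a}
  B8: | IN={a-a} | OUT={a-a, b-a}
  B9: | IN={a-a} | OUT={b+d}

Merge at B8: IN[B8] = OUT[B7] = {a-a}
Applying B8's transfer function to that IN value gives OUT[B8] (row B8 above).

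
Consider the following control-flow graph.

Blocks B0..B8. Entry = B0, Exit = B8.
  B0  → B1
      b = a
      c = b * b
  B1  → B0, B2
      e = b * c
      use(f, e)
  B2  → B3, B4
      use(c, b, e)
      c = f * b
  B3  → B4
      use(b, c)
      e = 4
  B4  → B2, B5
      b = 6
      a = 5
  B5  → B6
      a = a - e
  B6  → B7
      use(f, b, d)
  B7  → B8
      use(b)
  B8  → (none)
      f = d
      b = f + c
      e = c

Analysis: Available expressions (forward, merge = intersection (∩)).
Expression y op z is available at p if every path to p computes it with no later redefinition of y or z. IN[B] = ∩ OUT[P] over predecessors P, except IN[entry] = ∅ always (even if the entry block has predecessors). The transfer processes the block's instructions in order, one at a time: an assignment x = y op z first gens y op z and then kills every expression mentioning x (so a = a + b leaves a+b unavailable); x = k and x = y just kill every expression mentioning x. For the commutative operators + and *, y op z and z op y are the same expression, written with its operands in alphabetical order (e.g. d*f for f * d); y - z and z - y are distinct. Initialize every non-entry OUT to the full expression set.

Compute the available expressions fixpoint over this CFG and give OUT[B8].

Answer: {c+f}

Working:
Per-block solution:
  B0:  IN={}  OUT={b*b}
  B1:  IN={b*b}  OUT={b*b, b*c}
  B2:  IN={}  OUT={b*f}
  B3:  IN={b*f}  OUT={b*f}
  B4:  IN={b*f}  OUT={}
  B5:  IN={}  OUT={}
  B6:  IN={}  OUT={}
  B7:  IN={}  OUT={}
  B8:  IN={}  OUT={c+f}

Merge at B8: IN[B8] = OUT[B7] = {}
Applying B8's transfer function to that IN value gives OUT[B8] (row B8 above).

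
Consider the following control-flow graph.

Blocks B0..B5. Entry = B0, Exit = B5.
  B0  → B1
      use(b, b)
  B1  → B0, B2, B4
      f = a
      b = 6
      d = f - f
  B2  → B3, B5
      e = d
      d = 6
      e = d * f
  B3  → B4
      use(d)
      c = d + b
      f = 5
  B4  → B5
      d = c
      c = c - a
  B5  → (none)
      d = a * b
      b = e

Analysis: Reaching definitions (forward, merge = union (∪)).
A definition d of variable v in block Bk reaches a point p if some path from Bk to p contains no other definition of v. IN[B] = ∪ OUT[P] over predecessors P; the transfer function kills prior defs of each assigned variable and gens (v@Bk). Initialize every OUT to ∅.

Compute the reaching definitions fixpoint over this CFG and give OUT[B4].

Answer: {b@B1, c@B4, d@B4, e@B2, f@B1, f@B3}

Working:
Fixpoint table:
  B0:   IN={b@B1, d@B1, f@B1}   OUT={b@B1, d@B1, f@B1}
  B1:   IN={b@B1, d@B1, f@B1}   OUT={b@B1, d@B1, f@B1}
  B2:   IN={b@B1, d@B1, f@B1}   OUT={b@B1, d@B2, e@B2, f@B1}
  B3:   IN={b@B1, d@B2, e@B2, f@B1}   OUT={b@B1, c@B3, d@B2, e@B2, f@B3}
  B4:   IN={b@B1, c@B3, d@B1, d@B2, e@B2, f@B1, f@B3}   OUT={b@B1, c@B4, d@B4, e@B2, f@B1, f@B3}
  B5:   IN={b@B1, c@B4, d@B2, d@B4, e@B2, f@B1, f@B3}   OUT={b@B5, c@B4, d@B5, e@B2, f@B1, f@B3}

Merge at B4: IN[B4] = OUT[B1] ⊔ OUT[B3] = {b@B1, c@B3, d@B1, d@B2, e@B2, f@B1, f@B3}
Applying B4's transfer function to that IN value gives OUT[B4] (row B4 above).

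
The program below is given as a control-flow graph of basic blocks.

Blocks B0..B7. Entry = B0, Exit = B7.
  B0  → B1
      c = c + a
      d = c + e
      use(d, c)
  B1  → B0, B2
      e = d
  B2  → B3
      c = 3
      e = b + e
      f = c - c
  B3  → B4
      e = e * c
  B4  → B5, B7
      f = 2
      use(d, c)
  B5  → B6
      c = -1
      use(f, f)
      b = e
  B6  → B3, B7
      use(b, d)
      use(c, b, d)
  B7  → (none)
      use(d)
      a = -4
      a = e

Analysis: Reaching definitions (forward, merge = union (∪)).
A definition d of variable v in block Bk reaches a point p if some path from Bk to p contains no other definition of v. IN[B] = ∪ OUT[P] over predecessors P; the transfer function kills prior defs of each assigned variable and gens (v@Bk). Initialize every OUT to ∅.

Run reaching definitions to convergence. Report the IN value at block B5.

Answer: {b@B5, c@B2, c@B5, d@B0, e@B3, f@B4}

Derivation:
Fixpoint table:
  B0: | IN={c@B0, d@B0, e@B1} | OUT={c@B0, d@B0, e@B1}
  B1: | IN={c@B0, d@B0, e@B1} | OUT={c@B0, d@B0, e@B1}
  B2: | IN={c@B0, d@B0, e@B1} | OUT={c@B2, d@B0, e@B2, f@B2}
  B3: | IN={b@B5, c@B2, c@B5, d@B0, e@B2, e@B3, f@B2, f@B4} | OUT={b@B5, c@B2, c@B5, d@B0, e@B3, f@B2, f@B4}
  B4: | IN={b@B5, c@B2, c@B5, d@B0, e@B3, f@B2, f@B4} | OUT={b@B5, c@B2, c@B5, d@B0, e@B3, f@B4}
  B5: | IN={b@B5, c@B2, c@B5, d@B0, e@B3, f@B4} | OUT={b@B5, c@B5, d@B0, e@B3, f@B4}
  B6: | IN={b@B5, c@B5, d@B0, e@B3, f@B4} | OUT={b@B5, c@B5, d@B0, e@B3, f@B4}
  B7: | IN={b@B5, c@B2, c@B5, d@B0, e@B3, f@B4} | OUT={a@B7, b@B5, c@B2, c@B5, d@B0, e@B3, f@B4}

Merge at B5: IN[B5] = OUT[B4] = {b@B5, c@B2, c@B5, d@B0, e@B3, f@B4}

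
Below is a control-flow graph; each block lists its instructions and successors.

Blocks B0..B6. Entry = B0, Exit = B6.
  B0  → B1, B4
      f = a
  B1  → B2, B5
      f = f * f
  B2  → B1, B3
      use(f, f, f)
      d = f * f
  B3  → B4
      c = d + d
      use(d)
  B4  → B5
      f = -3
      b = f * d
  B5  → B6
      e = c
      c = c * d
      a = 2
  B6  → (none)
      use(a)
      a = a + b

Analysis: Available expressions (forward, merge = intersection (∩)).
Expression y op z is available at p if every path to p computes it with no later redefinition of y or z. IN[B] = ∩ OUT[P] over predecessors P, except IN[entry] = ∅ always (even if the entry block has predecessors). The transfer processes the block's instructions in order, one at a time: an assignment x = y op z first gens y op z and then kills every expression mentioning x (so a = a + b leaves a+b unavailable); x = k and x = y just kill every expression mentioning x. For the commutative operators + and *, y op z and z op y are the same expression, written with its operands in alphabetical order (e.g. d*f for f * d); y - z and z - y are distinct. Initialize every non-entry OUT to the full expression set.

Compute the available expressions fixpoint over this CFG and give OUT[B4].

Answer: {d*f}

Derivation:
Converged values:
  B0:   IN={}   OUT={}
  B1:   IN={}   OUT={}
  B2:   IN={}   OUT={f*f}
  B3:   IN={f*f}   OUT={d+d, f*f}
  B4:   IN={}   OUT={d*f}
  B5:   IN={}   OUT={}
  B6:   IN={}   OUT={}

Merge at B4: IN[B4] = OUT[B0] ∩ OUT[B3] = {}
Applying B4's transfer function to that IN value gives OUT[B4] (row B4 above).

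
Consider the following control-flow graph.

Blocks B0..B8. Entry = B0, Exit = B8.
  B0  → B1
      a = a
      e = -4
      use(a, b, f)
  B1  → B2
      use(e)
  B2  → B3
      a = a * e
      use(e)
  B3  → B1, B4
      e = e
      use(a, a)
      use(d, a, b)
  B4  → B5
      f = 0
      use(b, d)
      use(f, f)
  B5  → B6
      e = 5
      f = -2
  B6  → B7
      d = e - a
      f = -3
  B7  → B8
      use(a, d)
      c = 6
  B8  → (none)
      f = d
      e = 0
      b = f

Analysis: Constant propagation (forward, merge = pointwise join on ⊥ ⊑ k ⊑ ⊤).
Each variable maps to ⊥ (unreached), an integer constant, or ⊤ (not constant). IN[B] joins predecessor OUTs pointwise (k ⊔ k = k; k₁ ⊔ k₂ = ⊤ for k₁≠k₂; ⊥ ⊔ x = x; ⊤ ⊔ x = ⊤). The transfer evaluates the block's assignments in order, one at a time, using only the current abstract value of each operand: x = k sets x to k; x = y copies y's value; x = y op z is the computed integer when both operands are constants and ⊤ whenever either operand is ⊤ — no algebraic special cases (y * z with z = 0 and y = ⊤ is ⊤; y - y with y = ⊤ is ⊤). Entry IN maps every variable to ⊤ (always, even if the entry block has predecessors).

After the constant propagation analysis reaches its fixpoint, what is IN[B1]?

Per-block solution:
  B0: | IN=(all ⊤) | OUT={e:-4; rest ⊤}
  B1: | IN={e:-4; rest ⊤} | OUT={e:-4; rest ⊤}
  B2: | IN={e:-4; rest ⊤} | OUT={e:-4; rest ⊤}
  B3: | IN={e:-4; rest ⊤} | OUT={e:-4; rest ⊤}
  B4: | IN={e:-4; rest ⊤} | OUT={e:-4, f:0; rest ⊤}
  B5: | IN={e:-4, f:0; rest ⊤} | OUT={e:5, f:-2; rest ⊤}
  B6: | IN={e:5, f:-2; rest ⊤} | OUT={e:5, f:-3; rest ⊤}
  B7: | IN={e:5, f:-3; rest ⊤} | OUT={c:6, e:5, f:-3; rest ⊤}
  B8: | IN={c:6, e:5, f:-3; rest ⊤} | OUT={c:6, e:0; rest ⊤}

Merge at B1: IN[B1] = OUT[B0] ⊔ OUT[B3] = {a: ⊤, b: ⊤, c: ⊤, d: ⊤, e: -4, f: ⊤}

Answer: {a: ⊤, b: ⊤, c: ⊤, d: ⊤, e: -4, f: ⊤}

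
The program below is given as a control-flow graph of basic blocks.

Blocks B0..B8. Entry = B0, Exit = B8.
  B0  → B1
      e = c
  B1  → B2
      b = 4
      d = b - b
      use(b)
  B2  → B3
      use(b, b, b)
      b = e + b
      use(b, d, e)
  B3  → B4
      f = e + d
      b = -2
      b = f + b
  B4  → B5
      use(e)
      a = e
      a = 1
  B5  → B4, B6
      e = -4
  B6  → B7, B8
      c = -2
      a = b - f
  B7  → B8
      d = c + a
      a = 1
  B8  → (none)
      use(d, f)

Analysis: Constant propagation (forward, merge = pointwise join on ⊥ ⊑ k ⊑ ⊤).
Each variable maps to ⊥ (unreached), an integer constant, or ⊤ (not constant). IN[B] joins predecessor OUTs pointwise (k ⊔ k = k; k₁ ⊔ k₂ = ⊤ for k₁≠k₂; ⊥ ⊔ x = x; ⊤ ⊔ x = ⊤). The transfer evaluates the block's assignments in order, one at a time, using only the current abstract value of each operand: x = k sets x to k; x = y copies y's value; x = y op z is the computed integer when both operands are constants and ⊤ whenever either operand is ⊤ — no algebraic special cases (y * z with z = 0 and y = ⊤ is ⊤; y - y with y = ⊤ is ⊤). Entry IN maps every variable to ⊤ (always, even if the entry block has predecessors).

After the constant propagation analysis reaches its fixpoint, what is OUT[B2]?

Answer: {a: ⊤, b: ⊤, c: ⊤, d: 0, e: ⊤, f: ⊤}

Trace:
Fixpoint table:
  B0:   IN=(all ⊤)   OUT=(all ⊤)
  B1:   IN=(all ⊤)   OUT={b:4, d:0; rest ⊤}
  B2:   IN={b:4, d:0; rest ⊤}   OUT={d:0; rest ⊤}
  B3:   IN={d:0; rest ⊤}   OUT={d:0; rest ⊤}
  B4:   IN={d:0; rest ⊤}   OUT={a:1, d:0; rest ⊤}
  B5:   IN={a:1, d:0; rest ⊤}   OUT={a:1, d:0, e:-4; rest ⊤}
  B6:   IN={a:1, d:0, e:-4; rest ⊤}   OUT={c:-2, d:0, e:-4; rest ⊤}
  B7:   IN={c:-2, d:0, e:-4; rest ⊤}   OUT={a:1, c:-2, e:-4; rest ⊤}
  B8:   IN={c:-2, e:-4; rest ⊤}   OUT={c:-2, e:-4; rest ⊤}

Merge at B2: IN[B2] = OUT[B1] = {a: ⊤, b: 4, c: ⊤, d: 0, e: ⊤, f: ⊤}
Applying B2's transfer function to that IN value gives OUT[B2] (row B2 above).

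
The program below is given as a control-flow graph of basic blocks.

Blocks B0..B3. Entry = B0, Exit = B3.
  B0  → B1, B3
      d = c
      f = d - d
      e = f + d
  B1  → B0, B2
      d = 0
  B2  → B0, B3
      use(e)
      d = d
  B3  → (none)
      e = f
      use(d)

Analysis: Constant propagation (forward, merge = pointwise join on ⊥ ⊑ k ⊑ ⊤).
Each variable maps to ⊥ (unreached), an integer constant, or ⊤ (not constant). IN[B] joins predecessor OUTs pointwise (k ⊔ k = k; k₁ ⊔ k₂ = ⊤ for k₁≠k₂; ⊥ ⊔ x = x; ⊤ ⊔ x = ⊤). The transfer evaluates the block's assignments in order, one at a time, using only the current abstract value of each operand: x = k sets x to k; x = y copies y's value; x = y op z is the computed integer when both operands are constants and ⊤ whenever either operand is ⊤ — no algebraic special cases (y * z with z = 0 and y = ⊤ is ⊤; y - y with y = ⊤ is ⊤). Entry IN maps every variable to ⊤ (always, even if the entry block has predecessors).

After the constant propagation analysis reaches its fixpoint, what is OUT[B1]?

Answer: {a: ⊤, b: ⊤, c: ⊤, d: 0, e: ⊤, f: ⊤}

Working:
Fixpoint table:
  B0:   IN=(all ⊤)   OUT=(all ⊤)
  B1:   IN=(all ⊤)   OUT={d:0; rest ⊤}
  B2:   IN={d:0; rest ⊤}   OUT={d:0; rest ⊤}
  B3:   IN=(all ⊤)   OUT=(all ⊤)

Merge at B1: IN[B1] = OUT[B0] = {a: ⊤, b: ⊤, c: ⊤, d: ⊤, e: ⊤, f: ⊤}
Applying B1's transfer function to that IN value gives OUT[B1] (row B1 above).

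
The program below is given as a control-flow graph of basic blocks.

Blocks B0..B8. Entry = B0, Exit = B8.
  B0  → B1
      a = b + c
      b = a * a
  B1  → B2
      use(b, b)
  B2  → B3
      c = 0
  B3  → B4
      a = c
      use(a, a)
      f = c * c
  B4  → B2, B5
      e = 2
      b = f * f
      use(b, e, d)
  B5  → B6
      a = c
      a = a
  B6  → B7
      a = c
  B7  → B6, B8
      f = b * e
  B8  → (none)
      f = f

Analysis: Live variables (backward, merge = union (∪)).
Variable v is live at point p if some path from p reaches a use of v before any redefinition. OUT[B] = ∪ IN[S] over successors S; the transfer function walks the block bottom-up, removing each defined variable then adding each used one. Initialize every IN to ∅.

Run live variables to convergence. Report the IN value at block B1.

Converged values:
  B0:  IN={b, c, d}  OUT={b, d}
  B1:  IN={b, d}  OUT={d}
  B2:  IN={d}  OUT={c, d}
  B3:  IN={c, d}  OUT={c, d, f}
  B4:  IN={c, d, f}  OUT={b, c, d, e}
  B5:  IN={b, c, e}  OUT={b, c, e}
  B6:  IN={b, c, e}  OUT={b, c, e}
  B7:  IN={b, c, e}  OUT={b, c, e, f}
  B8:  IN={f}  OUT={}

Merge at B1: OUT[B1] = IN[B2] = {d}
Applying B1's transfer function to that OUT value gives IN[B1] (row B1 above).

Answer: {b, d}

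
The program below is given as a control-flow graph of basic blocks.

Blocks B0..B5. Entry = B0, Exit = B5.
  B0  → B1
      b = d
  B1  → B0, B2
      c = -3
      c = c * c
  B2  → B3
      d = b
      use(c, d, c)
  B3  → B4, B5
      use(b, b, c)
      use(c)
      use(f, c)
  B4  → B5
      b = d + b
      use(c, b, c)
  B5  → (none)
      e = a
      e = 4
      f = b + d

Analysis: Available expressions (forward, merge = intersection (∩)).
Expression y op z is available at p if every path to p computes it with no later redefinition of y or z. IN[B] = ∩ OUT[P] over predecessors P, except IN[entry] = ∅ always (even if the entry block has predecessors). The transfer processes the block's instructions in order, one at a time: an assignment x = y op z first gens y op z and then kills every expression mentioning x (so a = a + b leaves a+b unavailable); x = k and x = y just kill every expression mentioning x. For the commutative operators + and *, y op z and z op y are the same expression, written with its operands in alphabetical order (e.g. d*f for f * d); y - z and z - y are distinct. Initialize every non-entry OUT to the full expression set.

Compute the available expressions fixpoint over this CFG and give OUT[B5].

Answer: {b+d}

Trace:
Fixpoint table:
  B0: | IN={} | OUT={}
  B1: | IN={} | OUT={}
  B2: | IN={} | OUT={}
  B3: | IN={} | OUT={}
  B4: | IN={} | OUT={}
  B5: | IN={} | OUT={b+d}

Merge at B5: IN[B5] = OUT[B3] ∩ OUT[B4] = {}
Applying B5's transfer function to that IN value gives OUT[B5] (row B5 above).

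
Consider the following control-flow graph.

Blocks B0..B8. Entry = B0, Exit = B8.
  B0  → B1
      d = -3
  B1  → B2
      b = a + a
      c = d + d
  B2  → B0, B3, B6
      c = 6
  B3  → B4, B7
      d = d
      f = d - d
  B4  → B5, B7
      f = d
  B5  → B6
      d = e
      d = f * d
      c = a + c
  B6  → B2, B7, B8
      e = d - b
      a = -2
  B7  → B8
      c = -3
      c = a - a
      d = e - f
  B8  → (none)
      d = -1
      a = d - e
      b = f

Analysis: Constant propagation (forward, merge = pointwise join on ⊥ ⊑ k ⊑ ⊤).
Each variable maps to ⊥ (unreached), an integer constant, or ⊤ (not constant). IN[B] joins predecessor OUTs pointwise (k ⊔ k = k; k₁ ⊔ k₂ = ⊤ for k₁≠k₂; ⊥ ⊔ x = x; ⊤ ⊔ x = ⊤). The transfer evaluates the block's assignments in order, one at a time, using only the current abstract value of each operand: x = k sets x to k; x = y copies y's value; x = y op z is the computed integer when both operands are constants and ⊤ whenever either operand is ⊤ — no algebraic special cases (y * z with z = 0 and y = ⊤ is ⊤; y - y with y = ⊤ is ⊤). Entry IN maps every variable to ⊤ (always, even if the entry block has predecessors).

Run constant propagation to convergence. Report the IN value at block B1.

Answer: {a: ⊤, b: ⊤, c: ⊤, d: -3, e: ⊤, f: ⊤}

Trace:
Fixpoint table:
  B0:   IN=(all ⊤)   OUT={d:-3; rest ⊤}
  B1:   IN={d:-3; rest ⊤}   OUT={c:-6, d:-3; rest ⊤}
  B2:   IN=(all ⊤)   OUT={c:6; rest ⊤}
  B3:   IN={c:6; rest ⊤}   OUT={c:6; rest ⊤}
  B4:   IN={c:6; rest ⊤}   OUT={c:6; rest ⊤}
  B5:   IN={c:6; rest ⊤}   OUT=(all ⊤)
  B6:   IN=(all ⊤)   OUT={a:-2; rest ⊤}
  B7:   IN=(all ⊤)   OUT=(all ⊤)
  B8:   IN=(all ⊤)   OUT={d:-1; rest ⊤}

Merge at B1: IN[B1] = OUT[B0] = {a: ⊤, b: ⊤, c: ⊤, d: -3, e: ⊤, f: ⊤}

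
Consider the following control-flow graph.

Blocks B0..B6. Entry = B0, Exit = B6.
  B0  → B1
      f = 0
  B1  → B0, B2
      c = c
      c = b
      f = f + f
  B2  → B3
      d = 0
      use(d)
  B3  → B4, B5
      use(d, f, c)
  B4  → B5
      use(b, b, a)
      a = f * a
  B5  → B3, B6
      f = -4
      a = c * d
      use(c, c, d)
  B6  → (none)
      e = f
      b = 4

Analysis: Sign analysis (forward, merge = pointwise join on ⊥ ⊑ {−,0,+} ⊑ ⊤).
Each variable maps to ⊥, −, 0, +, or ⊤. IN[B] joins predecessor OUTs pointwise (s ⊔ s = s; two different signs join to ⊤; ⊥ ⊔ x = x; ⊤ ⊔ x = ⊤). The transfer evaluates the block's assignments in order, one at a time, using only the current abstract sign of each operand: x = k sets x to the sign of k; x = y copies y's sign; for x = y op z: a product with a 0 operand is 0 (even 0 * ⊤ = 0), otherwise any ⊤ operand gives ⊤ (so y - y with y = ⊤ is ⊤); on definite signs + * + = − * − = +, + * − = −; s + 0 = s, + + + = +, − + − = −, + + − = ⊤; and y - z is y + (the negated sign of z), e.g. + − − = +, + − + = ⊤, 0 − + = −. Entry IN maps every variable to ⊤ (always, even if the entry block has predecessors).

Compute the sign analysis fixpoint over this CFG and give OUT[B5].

Converged values:
  B0:  IN=(all ⊤)  OUT={f:0; rest ⊤}
  B1:  IN={f:0; rest ⊤}  OUT={f:0; rest ⊤}
  B2:  IN={f:0; rest ⊤}  OUT={d:0, f:0; rest ⊤}
  B3:  IN={d:0; rest ⊤}  OUT={d:0; rest ⊤}
  B4:  IN={d:0; rest ⊤}  OUT={d:0; rest ⊤}
  B5:  IN={d:0; rest ⊤}  OUT={a:0, d:0, f:-; rest ⊤}
  B6:  IN={a:0, d:0, f:-; rest ⊤}  OUT={a:0, b:+, d:0, e:-, f:-; rest ⊤}

Merge at B5: IN[B5] = OUT[B3] ⊔ OUT[B4] = {a: ⊤, b: ⊤, c: ⊤, d: 0, e: ⊤, f: ⊤}
Applying B5's transfer function to that IN value gives OUT[B5] (row B5 above).

Answer: {a: 0, b: ⊤, c: ⊤, d: 0, e: ⊤, f: -}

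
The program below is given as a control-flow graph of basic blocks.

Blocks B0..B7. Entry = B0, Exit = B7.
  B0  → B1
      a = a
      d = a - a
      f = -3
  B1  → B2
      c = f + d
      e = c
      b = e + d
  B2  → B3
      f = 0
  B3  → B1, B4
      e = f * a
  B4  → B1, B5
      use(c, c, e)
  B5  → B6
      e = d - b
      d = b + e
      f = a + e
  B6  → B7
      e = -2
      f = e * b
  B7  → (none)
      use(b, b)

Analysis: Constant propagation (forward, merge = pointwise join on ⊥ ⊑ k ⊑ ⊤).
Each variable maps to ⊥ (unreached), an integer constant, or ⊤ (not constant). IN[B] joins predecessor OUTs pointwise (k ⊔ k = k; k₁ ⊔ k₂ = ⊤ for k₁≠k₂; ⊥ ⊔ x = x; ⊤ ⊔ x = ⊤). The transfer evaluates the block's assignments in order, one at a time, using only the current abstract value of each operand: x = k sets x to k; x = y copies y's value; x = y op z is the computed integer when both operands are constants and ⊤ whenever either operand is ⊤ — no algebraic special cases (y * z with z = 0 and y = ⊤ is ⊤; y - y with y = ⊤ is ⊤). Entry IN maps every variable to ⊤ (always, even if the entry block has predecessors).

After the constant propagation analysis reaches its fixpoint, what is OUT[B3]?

Answer: {a: ⊤, b: ⊤, c: ⊤, d: ⊤, e: ⊤, f: 0}

Working:
Per-block solution:
  B0: | IN=(all ⊤) | OUT={f:-3; rest ⊤}
  B1: | IN=(all ⊤) | OUT=(all ⊤)
  B2: | IN=(all ⊤) | OUT={f:0; rest ⊤}
  B3: | IN={f:0; rest ⊤} | OUT={f:0; rest ⊤}
  B4: | IN={f:0; rest ⊤} | OUT={f:0; rest ⊤}
  B5: | IN={f:0; rest ⊤} | OUT=(all ⊤)
  B6: | IN=(all ⊤) | OUT={e:-2; rest ⊤}
  B7: | IN={e:-2; rest ⊤} | OUT={e:-2; rest ⊤}

Merge at B3: IN[B3] = OUT[B2] = {a: ⊤, b: ⊤, c: ⊤, d: ⊤, e: ⊤, f: 0}
Applying B3's transfer function to that IN value gives OUT[B3] (row B3 above).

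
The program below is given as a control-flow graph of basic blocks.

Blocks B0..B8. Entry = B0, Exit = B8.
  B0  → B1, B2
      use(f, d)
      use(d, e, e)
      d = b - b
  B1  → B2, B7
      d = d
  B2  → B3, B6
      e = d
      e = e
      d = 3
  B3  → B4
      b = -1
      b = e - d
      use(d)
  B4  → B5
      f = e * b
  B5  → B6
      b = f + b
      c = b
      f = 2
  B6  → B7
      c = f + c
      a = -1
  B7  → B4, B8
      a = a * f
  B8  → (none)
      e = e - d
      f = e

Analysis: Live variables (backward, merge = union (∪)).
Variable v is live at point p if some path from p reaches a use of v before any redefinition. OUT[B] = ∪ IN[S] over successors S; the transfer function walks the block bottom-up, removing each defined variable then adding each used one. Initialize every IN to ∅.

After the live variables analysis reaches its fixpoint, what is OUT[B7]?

Answer: {b, d, e}

Working:
Fixpoint table:
  B0:  IN={a, b, c, d, e, f}  OUT={a, b, c, d, e, f}
  B1:  IN={a, b, c, d, e, f}  OUT={a, b, c, d, e, f}
  B2:  IN={b, c, d, f}  OUT={b, c, d, e, f}
  B3:  IN={d, e}  OUT={b, d, e}
  B4:  IN={b, d, e}  OUT={b, d, e, f}
  B5:  IN={b, d, e, f}  OUT={b, c, d, e, f}
  B6:  IN={b, c, d, e, f}  OUT={a, b, d, e, f}
  B7:  IN={a, b, d, e, f}  OUT={b, d, e}
  B8:  IN={d, e}  OUT={}

Merge at B7: OUT[B7] = IN[B4] ⊔ IN[B8] = {b, d, e}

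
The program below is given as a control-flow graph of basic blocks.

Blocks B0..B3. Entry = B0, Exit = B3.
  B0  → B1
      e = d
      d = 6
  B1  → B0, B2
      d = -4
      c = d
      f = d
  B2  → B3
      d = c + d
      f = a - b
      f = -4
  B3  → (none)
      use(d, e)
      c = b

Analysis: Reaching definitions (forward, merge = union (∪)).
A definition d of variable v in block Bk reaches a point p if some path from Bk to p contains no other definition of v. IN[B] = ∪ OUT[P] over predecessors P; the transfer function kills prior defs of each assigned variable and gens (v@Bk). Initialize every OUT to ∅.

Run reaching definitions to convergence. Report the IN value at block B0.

Converged values:
  B0:  IN={c@B1, d@B1, e@B0, f@B1}  OUT={c@B1, d@B0, e@B0, f@B1}
  B1:  IN={c@B1, d@B0, e@B0, f@B1}  OUT={c@B1, d@B1, e@B0, f@B1}
  B2:  IN={c@B1, d@B1, e@B0, f@B1}  OUT={c@B1, d@B2, e@B0, f@B2}
  B3:  IN={c@B1, d@B2, e@B0, f@B2}  OUT={c@B3, d@B2, e@B0, f@B2}

Merge at B0 (entry node, so the boundary value {} is joined with the incoming edge(s)): IN[B0] = {} ⊔ OUT[B1] = {c@B1, d@B1, e@B0, f@B1}

Answer: {c@B1, d@B1, e@B0, f@B1}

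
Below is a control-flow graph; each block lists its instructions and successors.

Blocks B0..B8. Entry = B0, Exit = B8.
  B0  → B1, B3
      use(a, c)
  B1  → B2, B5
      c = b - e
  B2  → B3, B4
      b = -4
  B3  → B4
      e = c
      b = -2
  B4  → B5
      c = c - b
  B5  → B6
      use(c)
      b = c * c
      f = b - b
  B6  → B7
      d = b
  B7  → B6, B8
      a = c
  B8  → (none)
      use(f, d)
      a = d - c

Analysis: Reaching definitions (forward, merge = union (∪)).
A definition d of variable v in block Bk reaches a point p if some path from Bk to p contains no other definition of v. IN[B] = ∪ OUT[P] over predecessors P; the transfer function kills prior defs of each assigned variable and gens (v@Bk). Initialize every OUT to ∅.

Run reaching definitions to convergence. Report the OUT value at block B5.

Answer: {b@B5, c@B1, c@B4, e@B3, f@B5}

Derivation:
Per-block solution:
  B0:  IN={}  OUT={}
  B1:  IN={}  OUT={c@B1}
  B2:  IN={c@B1}  OUT={b@B2, c@B1}
  B3:  IN={b@B2, c@B1}  OUT={b@B3, c@B1, e@B3}
  B4:  IN={b@B2, b@B3, c@B1, e@B3}  OUT={b@B2, b@B3, c@B4, e@B3}
  B5:  IN={b@B2, b@B3, c@B1, c@B4, e@B3}  OUT={b@B5, c@B1, c@B4, e@B3, f@B5}
  B6:  IN={a@B7, b@B5, c@B1, c@B4, d@B6, e@B3, f@B5}  OUT={a@B7, b@B5, c@B1, c@B4, d@B6, e@B3, f@B5}
  B7:  IN={a@B7, b@B5, c@B1, c@B4, d@B6, e@B3, f@B5}  OUT={a@B7, b@B5, c@B1, c@B4, d@B6, e@B3, f@B5}
  B8:  IN={a@B7, b@B5, c@B1, c@B4, d@B6, e@B3, f@B5}  OUT={a@B8, b@B5, c@B1, c@B4, d@B6, e@B3, f@B5}

Merge at B5: IN[B5] = OUT[B1] ⊔ OUT[B4] = {b@B2, b@B3, c@B1, c@B4, e@B3}
Applying B5's transfer function to that IN value gives OUT[B5] (row B5 above).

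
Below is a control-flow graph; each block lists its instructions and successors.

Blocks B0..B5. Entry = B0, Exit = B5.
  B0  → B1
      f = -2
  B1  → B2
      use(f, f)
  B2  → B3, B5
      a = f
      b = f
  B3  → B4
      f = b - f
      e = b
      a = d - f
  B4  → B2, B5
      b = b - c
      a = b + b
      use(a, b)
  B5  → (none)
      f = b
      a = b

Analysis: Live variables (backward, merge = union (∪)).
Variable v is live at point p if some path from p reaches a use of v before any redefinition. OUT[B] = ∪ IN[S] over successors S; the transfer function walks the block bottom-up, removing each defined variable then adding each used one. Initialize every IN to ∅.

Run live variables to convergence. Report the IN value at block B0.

Answer: {c, d}

Working:
Converged values:
  B0:  IN={c, d}  OUT={c, d, f}
  B1:  IN={c, d, f}  OUT={c, d, f}
  B2:  IN={c, d, f}  OUT={b, c, d, f}
  B3:  IN={b, c, d, f}  OUT={b, c, d, f}
  B4:  IN={b, c, d, f}  OUT={b, c, d, f}
  B5:  IN={b}  OUT={}

Merge at B0: OUT[B0] = IN[B1] = {c, d, f}
Applying B0's transfer function to that OUT value gives IN[B0] (row B0 above).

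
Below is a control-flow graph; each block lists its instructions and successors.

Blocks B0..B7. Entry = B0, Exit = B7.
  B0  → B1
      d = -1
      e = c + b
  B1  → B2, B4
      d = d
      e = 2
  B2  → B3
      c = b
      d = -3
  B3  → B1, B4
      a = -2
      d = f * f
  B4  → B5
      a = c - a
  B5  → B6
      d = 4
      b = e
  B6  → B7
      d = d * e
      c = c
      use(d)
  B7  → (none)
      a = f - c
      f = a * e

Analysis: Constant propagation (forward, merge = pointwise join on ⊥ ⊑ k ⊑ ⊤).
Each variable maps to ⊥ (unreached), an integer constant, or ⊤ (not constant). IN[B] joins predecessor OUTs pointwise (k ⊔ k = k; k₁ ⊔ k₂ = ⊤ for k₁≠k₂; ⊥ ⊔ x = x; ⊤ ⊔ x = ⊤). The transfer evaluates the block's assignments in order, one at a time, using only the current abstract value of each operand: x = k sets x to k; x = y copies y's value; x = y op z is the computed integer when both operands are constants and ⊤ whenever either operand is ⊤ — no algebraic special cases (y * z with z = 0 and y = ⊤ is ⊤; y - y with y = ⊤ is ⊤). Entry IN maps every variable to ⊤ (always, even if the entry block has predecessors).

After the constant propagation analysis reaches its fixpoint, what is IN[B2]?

Answer: {a: ⊤, b: ⊤, c: ⊤, d: ⊤, e: 2, f: ⊤}

Working:
Fixpoint table:
  B0:   IN=(all ⊤)   OUT={d:-1; rest ⊤}
  B1:   IN=(all ⊤)   OUT={e:2; rest ⊤}
  B2:   IN={e:2; rest ⊤}   OUT={d:-3, e:2; rest ⊤}
  B3:   IN={d:-3, e:2; rest ⊤}   OUT={a:-2, e:2; rest ⊤}
  B4:   IN={e:2; rest ⊤}   OUT={e:2; rest ⊤}
  B5:   IN={e:2; rest ⊤}   OUT={b:2, d:4, e:2; rest ⊤}
  B6:   IN={b:2, d:4, e:2; rest ⊤}   OUT={b:2, d:8, e:2; rest ⊤}
  B7:   IN={b:2, d:8, e:2; rest ⊤}   OUT={b:2, d:8, e:2; rest ⊤}

Merge at B2: IN[B2] = OUT[B1] = {a: ⊤, b: ⊤, c: ⊤, d: ⊤, e: 2, f: ⊤}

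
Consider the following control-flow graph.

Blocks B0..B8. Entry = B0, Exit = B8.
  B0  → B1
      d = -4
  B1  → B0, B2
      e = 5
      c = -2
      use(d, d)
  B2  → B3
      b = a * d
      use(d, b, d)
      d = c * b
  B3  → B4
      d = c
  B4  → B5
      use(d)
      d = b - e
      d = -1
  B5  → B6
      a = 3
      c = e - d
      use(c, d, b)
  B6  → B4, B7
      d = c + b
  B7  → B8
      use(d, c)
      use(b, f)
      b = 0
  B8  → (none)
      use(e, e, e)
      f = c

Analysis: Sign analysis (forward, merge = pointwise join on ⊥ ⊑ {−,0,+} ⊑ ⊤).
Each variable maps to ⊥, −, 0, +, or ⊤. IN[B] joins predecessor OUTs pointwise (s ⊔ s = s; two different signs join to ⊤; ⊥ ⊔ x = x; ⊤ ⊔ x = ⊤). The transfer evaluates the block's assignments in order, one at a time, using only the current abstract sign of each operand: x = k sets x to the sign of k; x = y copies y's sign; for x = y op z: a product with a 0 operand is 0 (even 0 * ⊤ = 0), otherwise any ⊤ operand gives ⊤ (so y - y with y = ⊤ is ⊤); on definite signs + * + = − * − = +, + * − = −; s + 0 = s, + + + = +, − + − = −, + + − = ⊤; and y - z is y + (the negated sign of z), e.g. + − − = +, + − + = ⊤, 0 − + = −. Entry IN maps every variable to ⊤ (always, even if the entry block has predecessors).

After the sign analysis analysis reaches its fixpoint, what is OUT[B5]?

Answer: {a: +, b: ⊤, c: +, d: -, e: +, f: ⊤}

Working:
Fixpoint table:
  B0: | IN=(all ⊤) | OUT={d:-; rest ⊤}
  B1: | IN={d:-; rest ⊤} | OUT={c:-, d:-, e:+; rest ⊤}
  B2: | IN={c:-, d:-, e:+; rest ⊤} | OUT={c:-, e:+; rest ⊤}
  B3: | IN={c:-, e:+; rest ⊤} | OUT={c:-, d:-, e:+; rest ⊤}
  B4: | IN={e:+; rest ⊤} | OUT={d:-, e:+; rest ⊤}
  B5: | IN={d:-, e:+; rest ⊤} | OUT={a:+, c:+, d:-, e:+; rest ⊤}
  B6: | IN={a:+, c:+, d:-, e:+; rest ⊤} | OUT={a:+, c:+, e:+; rest ⊤}
  B7: | IN={a:+, c:+, e:+; rest ⊤} | OUT={a:+, b:0, c:+, e:+; rest ⊤}
  B8: | IN={a:+, b:0, c:+, e:+; rest ⊤} | OUT={a:+, b:0, c:+, e:+, f:+; rest ⊤}

Merge at B5: IN[B5] = OUT[B4] = {a: ⊤, b: ⊤, c: ⊤, d: -, e: +, f: ⊤}
Applying B5's transfer function to that IN value gives OUT[B5] (row B5 above).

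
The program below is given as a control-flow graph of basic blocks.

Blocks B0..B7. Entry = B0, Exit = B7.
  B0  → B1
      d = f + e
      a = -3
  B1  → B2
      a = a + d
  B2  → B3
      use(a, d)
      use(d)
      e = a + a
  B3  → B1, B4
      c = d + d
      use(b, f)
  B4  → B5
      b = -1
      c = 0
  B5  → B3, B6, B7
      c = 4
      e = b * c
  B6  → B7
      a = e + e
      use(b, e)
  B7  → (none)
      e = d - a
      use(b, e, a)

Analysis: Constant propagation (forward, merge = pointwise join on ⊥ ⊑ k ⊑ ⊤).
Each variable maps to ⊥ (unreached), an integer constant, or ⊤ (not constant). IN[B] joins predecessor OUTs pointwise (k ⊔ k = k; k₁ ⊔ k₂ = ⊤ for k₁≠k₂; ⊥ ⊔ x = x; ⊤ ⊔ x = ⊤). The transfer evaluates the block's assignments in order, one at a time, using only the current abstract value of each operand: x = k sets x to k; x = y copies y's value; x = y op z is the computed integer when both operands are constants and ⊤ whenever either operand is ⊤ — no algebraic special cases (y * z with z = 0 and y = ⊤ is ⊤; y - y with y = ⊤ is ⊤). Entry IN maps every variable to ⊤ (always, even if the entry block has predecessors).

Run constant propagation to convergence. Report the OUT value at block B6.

Answer: {a: -8, b: -1, c: 4, d: ⊤, e: -4, f: ⊤}

Working:
Converged values:
  B0: | IN=(all ⊤) | OUT={a:-3; rest ⊤}
  B1: | IN=(all ⊤) | OUT=(all ⊤)
  B2: | IN=(all ⊤) | OUT=(all ⊤)
  B3: | IN=(all ⊤) | OUT=(all ⊤)
  B4: | IN=(all ⊤) | OUT={b:-1, c:0; rest ⊤}
  B5: | IN={b:-1, c:0; rest ⊤} | OUT={b:-1, c:4, e:-4; rest ⊤}
  B6: | IN={b:-1, c:4, e:-4; rest ⊤} | OUT={a:-8, b:-1, c:4, e:-4; rest ⊤}
  B7: | IN={b:-1, c:4, e:-4; rest ⊤} | OUT={b:-1, c:4; rest ⊤}

Merge at B6: IN[B6] = OUT[B5] = {a: ⊤, b: -1, c: 4, d: ⊤, e: -4, f: ⊤}
Applying B6's transfer function to that IN value gives OUT[B6] (row B6 above).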